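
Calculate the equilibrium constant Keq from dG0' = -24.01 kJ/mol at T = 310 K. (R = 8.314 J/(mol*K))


Keq = exp(-dG0 * 1000 / (R * T))
Keq = exp(-(-24.01) * 1000 / (8.314 * 310))
Keq = 11112.2815

11112.2815


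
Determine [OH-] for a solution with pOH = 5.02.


[OH-] = 10^(-pOH)
[OH-] = 10^(-5.02)
[OH-] = 9.550e-06 M

9.550e-06 M


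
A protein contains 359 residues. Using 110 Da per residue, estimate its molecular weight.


MW = n_residues * 110 Da
MW = 359 * 110
MW = 39490 Da

39490 Da


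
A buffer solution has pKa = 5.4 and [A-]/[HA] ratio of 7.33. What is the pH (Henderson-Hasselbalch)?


pH = pKa + log10([A-]/[HA])
pH = 5.4 + log10(7.33)
pH = 6.2651

6.2651


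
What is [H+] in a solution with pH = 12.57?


[H+] = 10^(-pH)
[H+] = 10^(-12.57)
[H+] = 2.692e-13 M

2.692e-13 M


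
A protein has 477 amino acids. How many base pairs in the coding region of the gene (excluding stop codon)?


Each amino acid = 1 codon = 3 bp
bp = 477 * 3 = 1431 bp

1431 bp


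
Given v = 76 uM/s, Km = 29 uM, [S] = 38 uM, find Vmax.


Vmax = v * (Km + [S]) / [S]
Vmax = 76 * (29 + 38) / 38
Vmax = 134.0 uM/s

134.0 uM/s


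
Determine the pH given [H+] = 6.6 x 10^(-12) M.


pH = -log10([H+])
pH = -log10(6.6 x 10^(-12))
pH = 11.1805

11.1805


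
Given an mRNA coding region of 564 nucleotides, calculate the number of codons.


codons = nucleotides / 3
codons = 564 / 3 = 188

188


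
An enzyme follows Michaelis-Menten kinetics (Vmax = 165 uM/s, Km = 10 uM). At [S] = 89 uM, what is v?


v = Vmax * [S] / (Km + [S])
v = 165 * 89 / (10 + 89)
v = 148.3333 uM/s

148.3333 uM/s


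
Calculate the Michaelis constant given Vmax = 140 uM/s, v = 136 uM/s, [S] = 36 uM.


Km = [S] * (Vmax - v) / v
Km = 36 * (140 - 136) / 136
Km = 1.0588 uM

1.0588 uM


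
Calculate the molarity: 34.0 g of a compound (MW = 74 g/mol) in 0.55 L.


C = (mass / MW) / volume
C = (34.0 / 74) / 0.55
C = 0.8354 M

0.8354 M


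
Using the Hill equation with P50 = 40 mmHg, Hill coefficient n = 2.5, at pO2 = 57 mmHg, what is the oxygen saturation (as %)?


Y = pO2^n / (P50^n + pO2^n)
Y = 57^2.5 / (40^2.5 + 57^2.5)
Y = 70.79%

70.79%


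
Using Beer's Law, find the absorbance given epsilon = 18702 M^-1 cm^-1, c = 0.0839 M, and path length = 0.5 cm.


A = epsilon * c * l
A = 18702 * 0.0839 * 0.5
A = 784.5489

784.5489


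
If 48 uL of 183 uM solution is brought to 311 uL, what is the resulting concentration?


C2 = C1 * V1 / V2
C2 = 183 * 48 / 311
C2 = 28.2444 uM

28.2444 uM


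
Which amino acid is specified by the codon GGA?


Standard genetic code lookup.
Codon GGA -> Gly

Gly


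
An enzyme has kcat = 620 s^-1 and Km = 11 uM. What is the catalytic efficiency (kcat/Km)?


Catalytic efficiency = kcat / Km
= 620 / 11
= 56.3636 uM^-1*s^-1

56.3636 uM^-1*s^-1


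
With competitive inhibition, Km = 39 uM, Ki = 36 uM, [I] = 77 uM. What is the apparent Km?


Km_app = Km * (1 + [I]/Ki)
Km_app = 39 * (1 + 77/36)
Km_app = 122.4167 uM

122.4167 uM


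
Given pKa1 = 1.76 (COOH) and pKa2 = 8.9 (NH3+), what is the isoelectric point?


pI = (pKa1 + pKa2) / 2
pI = (1.76 + 8.9) / 2
pI = 5.33

5.33


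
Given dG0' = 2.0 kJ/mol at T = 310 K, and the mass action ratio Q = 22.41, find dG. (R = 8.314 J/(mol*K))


dG = dG0' + RT * ln(Q) / 1000
dG = 2.0 + 8.314 * 310 * ln(22.41) / 1000
dG = 10.0143 kJ/mol

10.0143 kJ/mol


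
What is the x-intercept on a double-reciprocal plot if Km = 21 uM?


x-intercept = -1/Km
= -1/21
= -0.0476 1/uM

-0.0476 1/uM


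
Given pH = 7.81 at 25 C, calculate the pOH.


pOH = 14 - pH
pOH = 14 - 7.81
pOH = 6.19

6.19


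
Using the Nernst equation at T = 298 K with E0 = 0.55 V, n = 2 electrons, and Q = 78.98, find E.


E = E0 - (RT/nF) * ln(Q)
E = 0.55 - (8.314 * 298 / (2 * 96485)) * ln(78.98)
E = 0.4939 V

0.4939 V


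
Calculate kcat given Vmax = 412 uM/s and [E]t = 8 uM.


kcat = Vmax / [E]t
kcat = 412 / 8
kcat = 51.5 s^-1

51.5 s^-1


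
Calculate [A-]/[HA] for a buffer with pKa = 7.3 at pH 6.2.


[A-]/[HA] = 10^(pH - pKa)
= 10^(6.2 - 7.3)
= 0.0794

0.0794


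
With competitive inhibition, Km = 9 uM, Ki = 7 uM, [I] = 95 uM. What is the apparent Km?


Km_app = Km * (1 + [I]/Ki)
Km_app = 9 * (1 + 95/7)
Km_app = 131.1429 uM

131.1429 uM


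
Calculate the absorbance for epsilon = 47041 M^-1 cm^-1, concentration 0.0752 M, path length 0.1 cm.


A = epsilon * c * l
A = 47041 * 0.0752 * 0.1
A = 353.7483

353.7483


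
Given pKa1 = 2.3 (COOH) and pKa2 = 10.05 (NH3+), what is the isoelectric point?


pI = (pKa1 + pKa2) / 2
pI = (2.3 + 10.05) / 2
pI = 6.175

6.175


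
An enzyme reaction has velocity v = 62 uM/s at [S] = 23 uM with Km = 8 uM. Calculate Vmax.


Vmax = v * (Km + [S]) / [S]
Vmax = 62 * (8 + 23) / 23
Vmax = 83.5652 uM/s

83.5652 uM/s


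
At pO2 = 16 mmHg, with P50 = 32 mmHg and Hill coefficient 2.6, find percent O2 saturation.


Y = pO2^n / (P50^n + pO2^n)
Y = 16^2.6 / (32^2.6 + 16^2.6)
Y = 14.16%

14.16%


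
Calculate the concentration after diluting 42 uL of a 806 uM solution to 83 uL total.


C2 = C1 * V1 / V2
C2 = 806 * 42 / 83
C2 = 407.8554 uM

407.8554 uM


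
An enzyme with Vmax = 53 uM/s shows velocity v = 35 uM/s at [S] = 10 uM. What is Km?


Km = [S] * (Vmax - v) / v
Km = 10 * (53 - 35) / 35
Km = 5.1429 uM

5.1429 uM


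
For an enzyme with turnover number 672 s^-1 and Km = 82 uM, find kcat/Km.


Catalytic efficiency = kcat / Km
= 672 / 82
= 8.1951 uM^-1*s^-1

8.1951 uM^-1*s^-1


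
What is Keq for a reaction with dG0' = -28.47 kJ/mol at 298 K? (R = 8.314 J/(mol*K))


Keq = exp(-dG0 * 1000 / (R * T))
Keq = exp(-(-28.47) * 1000 / (8.314 * 298))
Keq = 97840.0084

97840.0084


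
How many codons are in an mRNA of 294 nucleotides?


codons = nucleotides / 3
codons = 294 / 3 = 98

98


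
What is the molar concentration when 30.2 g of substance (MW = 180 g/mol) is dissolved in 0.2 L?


C = (mass / MW) / volume
C = (30.2 / 180) / 0.2
C = 0.8389 M

0.8389 M


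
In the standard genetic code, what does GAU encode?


Standard genetic code lookup.
Codon GAU -> Asp

Asp


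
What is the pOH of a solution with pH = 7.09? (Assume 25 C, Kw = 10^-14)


pOH = 14 - pH
pOH = 14 - 7.09
pOH = 6.91

6.91


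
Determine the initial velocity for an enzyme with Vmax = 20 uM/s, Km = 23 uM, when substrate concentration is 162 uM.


v = Vmax * [S] / (Km + [S])
v = 20 * 162 / (23 + 162)
v = 17.5135 uM/s

17.5135 uM/s


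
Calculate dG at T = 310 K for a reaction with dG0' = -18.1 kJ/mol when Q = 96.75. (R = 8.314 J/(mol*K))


dG = dG0' + RT * ln(Q) / 1000
dG = -18.1 + 8.314 * 310 * ln(96.75) / 1000
dG = -6.3161 kJ/mol

-6.3161 kJ/mol


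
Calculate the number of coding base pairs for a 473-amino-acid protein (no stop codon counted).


Each amino acid = 1 codon = 3 bp
bp = 473 * 3 = 1419 bp

1419 bp


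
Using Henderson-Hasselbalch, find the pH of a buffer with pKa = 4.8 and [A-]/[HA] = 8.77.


pH = pKa + log10([A-]/[HA])
pH = 4.8 + log10(8.77)
pH = 5.743

5.743


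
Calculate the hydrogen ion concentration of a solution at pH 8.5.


[H+] = 10^(-pH)
[H+] = 10^(-8.5)
[H+] = 3.162e-09 M

3.162e-09 M


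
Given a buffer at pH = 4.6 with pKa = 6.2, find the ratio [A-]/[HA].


[A-]/[HA] = 10^(pH - pKa)
= 10^(4.6 - 6.2)
= 0.0251

0.0251


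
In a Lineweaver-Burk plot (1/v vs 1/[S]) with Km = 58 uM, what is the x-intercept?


x-intercept = -1/Km
= -1/58
= -0.0172 1/uM

-0.0172 1/uM


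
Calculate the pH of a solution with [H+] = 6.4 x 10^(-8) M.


pH = -log10([H+])
pH = -log10(6.4 x 10^(-8))
pH = 7.1938

7.1938


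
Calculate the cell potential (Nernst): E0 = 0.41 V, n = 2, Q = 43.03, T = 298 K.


E = E0 - (RT/nF) * ln(Q)
E = 0.41 - (8.314 * 298 / (2 * 96485)) * ln(43.03)
E = 0.3617 V

0.3617 V


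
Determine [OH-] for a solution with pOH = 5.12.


[OH-] = 10^(-pOH)
[OH-] = 10^(-5.12)
[OH-] = 7.586e-06 M

7.586e-06 M


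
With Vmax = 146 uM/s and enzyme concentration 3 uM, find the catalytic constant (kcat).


kcat = Vmax / [E]t
kcat = 146 / 3
kcat = 48.6667 s^-1

48.6667 s^-1


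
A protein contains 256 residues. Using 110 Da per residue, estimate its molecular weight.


MW = n_residues * 110 Da
MW = 256 * 110
MW = 28160 Da

28160 Da


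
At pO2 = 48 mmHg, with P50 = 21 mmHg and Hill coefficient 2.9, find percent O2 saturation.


Y = pO2^n / (P50^n + pO2^n)
Y = 48^2.9 / (21^2.9 + 48^2.9)
Y = 91.66%

91.66%


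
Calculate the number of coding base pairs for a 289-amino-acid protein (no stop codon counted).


Each amino acid = 1 codon = 3 bp
bp = 289 * 3 = 867 bp

867 bp


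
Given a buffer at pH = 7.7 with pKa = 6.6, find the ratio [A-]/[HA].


[A-]/[HA] = 10^(pH - pKa)
= 10^(7.7 - 6.6)
= 12.5893

12.5893


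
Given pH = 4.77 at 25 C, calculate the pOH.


pOH = 14 - pH
pOH = 14 - 4.77
pOH = 9.23

9.23


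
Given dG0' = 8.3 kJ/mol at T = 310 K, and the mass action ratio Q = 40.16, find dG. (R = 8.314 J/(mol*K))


dG = dG0' + RT * ln(Q) / 1000
dG = 8.3 + 8.314 * 310 * ln(40.16) / 1000
dG = 17.8178 kJ/mol

17.8178 kJ/mol


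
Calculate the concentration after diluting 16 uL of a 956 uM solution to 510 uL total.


C2 = C1 * V1 / V2
C2 = 956 * 16 / 510
C2 = 29.9922 uM

29.9922 uM


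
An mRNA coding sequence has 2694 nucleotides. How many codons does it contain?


codons = nucleotides / 3
codons = 2694 / 3 = 898

898


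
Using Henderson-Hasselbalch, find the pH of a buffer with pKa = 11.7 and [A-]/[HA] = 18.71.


pH = pKa + log10([A-]/[HA])
pH = 11.7 + log10(18.71)
pH = 12.9721

12.9721


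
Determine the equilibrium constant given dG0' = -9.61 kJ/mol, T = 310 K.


Keq = exp(-dG0 * 1000 / (R * T))
Keq = exp(-(-9.61) * 1000 / (8.314 * 310))
Keq = 41.6229

41.6229


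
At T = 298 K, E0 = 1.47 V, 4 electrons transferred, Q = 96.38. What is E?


E = E0 - (RT/nF) * ln(Q)
E = 1.47 - (8.314 * 298 / (4 * 96485)) * ln(96.38)
E = 1.4407 V

1.4407 V


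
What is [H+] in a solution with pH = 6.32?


[H+] = 10^(-pH)
[H+] = 10^(-6.32)
[H+] = 4.786e-07 M

4.786e-07 M


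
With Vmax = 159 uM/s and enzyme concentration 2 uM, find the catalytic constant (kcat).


kcat = Vmax / [E]t
kcat = 159 / 2
kcat = 79.5 s^-1

79.5 s^-1


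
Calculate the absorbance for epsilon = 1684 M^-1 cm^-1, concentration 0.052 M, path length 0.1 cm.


A = epsilon * c * l
A = 1684 * 0.052 * 0.1
A = 8.7568

8.7568


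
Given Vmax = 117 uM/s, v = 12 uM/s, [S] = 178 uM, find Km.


Km = [S] * (Vmax - v) / v
Km = 178 * (117 - 12) / 12
Km = 1557.5 uM

1557.5 uM


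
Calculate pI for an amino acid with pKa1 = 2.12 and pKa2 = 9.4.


pI = (pKa1 + pKa2) / 2
pI = (2.12 + 9.4) / 2
pI = 5.76

5.76


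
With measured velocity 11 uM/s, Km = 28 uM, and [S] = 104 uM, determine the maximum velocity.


Vmax = v * (Km + [S]) / [S]
Vmax = 11 * (28 + 104) / 104
Vmax = 13.9615 uM/s

13.9615 uM/s


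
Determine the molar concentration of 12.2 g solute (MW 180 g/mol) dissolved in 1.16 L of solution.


C = (mass / MW) / volume
C = (12.2 / 180) / 1.16
C = 0.0584 M

0.0584 M


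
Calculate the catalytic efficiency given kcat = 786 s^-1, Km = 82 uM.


Catalytic efficiency = kcat / Km
= 786 / 82
= 9.5854 uM^-1*s^-1

9.5854 uM^-1*s^-1


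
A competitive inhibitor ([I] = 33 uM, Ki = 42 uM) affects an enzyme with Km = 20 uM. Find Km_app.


Km_app = Km * (1 + [I]/Ki)
Km_app = 20 * (1 + 33/42)
Km_app = 35.7143 uM

35.7143 uM


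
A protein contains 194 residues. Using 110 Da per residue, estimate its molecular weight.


MW = n_residues * 110 Da
MW = 194 * 110
MW = 21340 Da

21340 Da


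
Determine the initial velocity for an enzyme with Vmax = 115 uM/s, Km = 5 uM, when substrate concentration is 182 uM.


v = Vmax * [S] / (Km + [S])
v = 115 * 182 / (5 + 182)
v = 111.9251 uM/s

111.9251 uM/s


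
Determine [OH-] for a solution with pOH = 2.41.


[OH-] = 10^(-pOH)
[OH-] = 10^(-2.41)
[OH-] = 0.0039 M

0.0039 M


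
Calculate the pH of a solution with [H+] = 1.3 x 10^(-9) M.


pH = -log10([H+])
pH = -log10(1.3 x 10^(-9))
pH = 8.8861

8.8861


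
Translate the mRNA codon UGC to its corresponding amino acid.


Standard genetic code lookup.
Codon UGC -> Cys

Cys


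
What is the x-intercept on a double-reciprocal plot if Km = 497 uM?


x-intercept = -1/Km
= -1/497
= -0.002 1/uM

-0.002 1/uM


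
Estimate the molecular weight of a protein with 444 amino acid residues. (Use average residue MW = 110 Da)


MW = n_residues * 110 Da
MW = 444 * 110
MW = 48840 Da

48840 Da


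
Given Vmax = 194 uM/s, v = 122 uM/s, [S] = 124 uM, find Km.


Km = [S] * (Vmax - v) / v
Km = 124 * (194 - 122) / 122
Km = 73.1803 uM

73.1803 uM


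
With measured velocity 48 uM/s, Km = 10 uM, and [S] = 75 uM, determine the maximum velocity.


Vmax = v * (Km + [S]) / [S]
Vmax = 48 * (10 + 75) / 75
Vmax = 54.4 uM/s

54.4 uM/s


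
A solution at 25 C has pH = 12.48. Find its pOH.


pOH = 14 - pH
pOH = 14 - 12.48
pOH = 1.52

1.52


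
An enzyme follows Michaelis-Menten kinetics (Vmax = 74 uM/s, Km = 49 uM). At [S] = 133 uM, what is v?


v = Vmax * [S] / (Km + [S])
v = 74 * 133 / (49 + 133)
v = 54.0769 uM/s

54.0769 uM/s


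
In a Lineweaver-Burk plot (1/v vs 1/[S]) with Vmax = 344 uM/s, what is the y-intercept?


y-intercept = 1/Vmax
= 1/344
= 0.0029 s/uM

0.0029 s/uM


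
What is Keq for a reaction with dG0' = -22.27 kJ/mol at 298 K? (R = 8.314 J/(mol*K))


Keq = exp(-dG0 * 1000 / (R * T))
Keq = exp(-(-22.27) * 1000 / (8.314 * 298))
Keq = 8011.5448

8011.5448


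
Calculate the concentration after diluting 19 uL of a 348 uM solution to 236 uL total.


C2 = C1 * V1 / V2
C2 = 348 * 19 / 236
C2 = 28.0169 uM

28.0169 uM


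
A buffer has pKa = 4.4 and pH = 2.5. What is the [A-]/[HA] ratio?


[A-]/[HA] = 10^(pH - pKa)
= 10^(2.5 - 4.4)
= 0.0126

0.0126


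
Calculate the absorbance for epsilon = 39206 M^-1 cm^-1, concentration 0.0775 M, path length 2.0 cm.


A = epsilon * c * l
A = 39206 * 0.0775 * 2.0
A = 6076.93

6076.93


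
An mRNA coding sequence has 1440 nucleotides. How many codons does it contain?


codons = nucleotides / 3
codons = 1440 / 3 = 480

480


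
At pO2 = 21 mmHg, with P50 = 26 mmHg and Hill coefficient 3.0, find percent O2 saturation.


Y = pO2^n / (P50^n + pO2^n)
Y = 21^3.0 / (26^3.0 + 21^3.0)
Y = 34.51%

34.51%


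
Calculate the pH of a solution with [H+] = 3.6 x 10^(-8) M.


pH = -log10([H+])
pH = -log10(3.6 x 10^(-8))
pH = 7.4437

7.4437


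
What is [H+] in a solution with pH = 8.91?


[H+] = 10^(-pH)
[H+] = 10^(-8.91)
[H+] = 1.230e-09 M

1.230e-09 M


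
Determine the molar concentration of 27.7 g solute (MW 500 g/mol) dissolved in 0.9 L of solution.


C = (mass / MW) / volume
C = (27.7 / 500) / 0.9
C = 0.0616 M

0.0616 M


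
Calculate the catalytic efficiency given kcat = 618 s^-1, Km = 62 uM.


Catalytic efficiency = kcat / Km
= 618 / 62
= 9.9677 uM^-1*s^-1

9.9677 uM^-1*s^-1


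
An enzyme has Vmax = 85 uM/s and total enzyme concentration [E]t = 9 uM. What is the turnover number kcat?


kcat = Vmax / [E]t
kcat = 85 / 9
kcat = 9.4444 s^-1

9.4444 s^-1


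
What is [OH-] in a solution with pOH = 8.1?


[OH-] = 10^(-pOH)
[OH-] = 10^(-8.1)
[OH-] = 7.943e-09 M

7.943e-09 M


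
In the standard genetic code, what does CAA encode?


Standard genetic code lookup.
Codon CAA -> Gln

Gln


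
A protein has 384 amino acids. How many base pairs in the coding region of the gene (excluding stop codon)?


Each amino acid = 1 codon = 3 bp
bp = 384 * 3 = 1152 bp

1152 bp


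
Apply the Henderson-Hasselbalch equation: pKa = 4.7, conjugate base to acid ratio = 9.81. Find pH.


pH = pKa + log10([A-]/[HA])
pH = 4.7 + log10(9.81)
pH = 5.6917

5.6917


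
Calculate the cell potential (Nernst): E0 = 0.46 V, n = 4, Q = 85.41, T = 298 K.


E = E0 - (RT/nF) * ln(Q)
E = 0.46 - (8.314 * 298 / (4 * 96485)) * ln(85.41)
E = 0.4314 V

0.4314 V


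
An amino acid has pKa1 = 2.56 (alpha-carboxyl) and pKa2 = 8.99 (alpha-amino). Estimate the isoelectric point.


pI = (pKa1 + pKa2) / 2
pI = (2.56 + 8.99) / 2
pI = 5.775

5.775


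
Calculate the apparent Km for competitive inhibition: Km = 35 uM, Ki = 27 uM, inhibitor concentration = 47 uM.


Km_app = Km * (1 + [I]/Ki)
Km_app = 35 * (1 + 47/27)
Km_app = 95.9259 uM

95.9259 uM


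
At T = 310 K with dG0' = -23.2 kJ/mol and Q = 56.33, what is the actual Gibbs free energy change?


dG = dG0' + RT * ln(Q) / 1000
dG = -23.2 + 8.314 * 310 * ln(56.33) / 1000
dG = -12.8102 kJ/mol

-12.8102 kJ/mol


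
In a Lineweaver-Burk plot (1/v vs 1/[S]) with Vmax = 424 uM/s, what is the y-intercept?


y-intercept = 1/Vmax
= 1/424
= 0.0024 s/uM

0.0024 s/uM


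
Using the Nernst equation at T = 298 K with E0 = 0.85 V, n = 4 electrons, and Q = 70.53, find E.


E = E0 - (RT/nF) * ln(Q)
E = 0.85 - (8.314 * 298 / (4 * 96485)) * ln(70.53)
E = 0.8227 V

0.8227 V


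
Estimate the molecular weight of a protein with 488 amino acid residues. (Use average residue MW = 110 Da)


MW = n_residues * 110 Da
MW = 488 * 110
MW = 53680 Da

53680 Da


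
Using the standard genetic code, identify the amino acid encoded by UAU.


Standard genetic code lookup.
Codon UAU -> Tyr

Tyr


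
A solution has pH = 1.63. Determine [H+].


[H+] = 10^(-pH)
[H+] = 10^(-1.63)
[H+] = 0.0234 M

0.0234 M


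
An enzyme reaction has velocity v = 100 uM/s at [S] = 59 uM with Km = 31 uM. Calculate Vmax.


Vmax = v * (Km + [S]) / [S]
Vmax = 100 * (31 + 59) / 59
Vmax = 152.5424 uM/s

152.5424 uM/s


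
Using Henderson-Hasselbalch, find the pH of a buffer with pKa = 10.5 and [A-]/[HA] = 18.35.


pH = pKa + log10([A-]/[HA])
pH = 10.5 + log10(18.35)
pH = 11.7636

11.7636


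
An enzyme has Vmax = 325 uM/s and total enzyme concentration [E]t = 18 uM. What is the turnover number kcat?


kcat = Vmax / [E]t
kcat = 325 / 18
kcat = 18.0556 s^-1

18.0556 s^-1


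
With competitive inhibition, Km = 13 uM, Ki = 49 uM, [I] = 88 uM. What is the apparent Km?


Km_app = Km * (1 + [I]/Ki)
Km_app = 13 * (1 + 88/49)
Km_app = 36.3469 uM

36.3469 uM


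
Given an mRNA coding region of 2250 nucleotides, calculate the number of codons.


codons = nucleotides / 3
codons = 2250 / 3 = 750

750


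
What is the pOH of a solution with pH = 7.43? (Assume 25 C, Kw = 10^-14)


pOH = 14 - pH
pOH = 14 - 7.43
pOH = 6.57

6.57


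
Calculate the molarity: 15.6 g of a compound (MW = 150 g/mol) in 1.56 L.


C = (mass / MW) / volume
C = (15.6 / 150) / 1.56
C = 0.0667 M

0.0667 M


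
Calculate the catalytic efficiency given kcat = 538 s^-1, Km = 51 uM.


Catalytic efficiency = kcat / Km
= 538 / 51
= 10.549 uM^-1*s^-1

10.549 uM^-1*s^-1


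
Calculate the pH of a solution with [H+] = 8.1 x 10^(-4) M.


pH = -log10([H+])
pH = -log10(8.1 x 10^(-4))
pH = 3.0915

3.0915


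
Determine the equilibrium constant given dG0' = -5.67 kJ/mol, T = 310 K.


Keq = exp(-dG0 * 1000 / (R * T))
Keq = exp(-(-5.67) * 1000 / (8.314 * 310))
Keq = 9.0245

9.0245


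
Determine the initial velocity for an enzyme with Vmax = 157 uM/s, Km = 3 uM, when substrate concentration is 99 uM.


v = Vmax * [S] / (Km + [S])
v = 157 * 99 / (3 + 99)
v = 152.3824 uM/s

152.3824 uM/s


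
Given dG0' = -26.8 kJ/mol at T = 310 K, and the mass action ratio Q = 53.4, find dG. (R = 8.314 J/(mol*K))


dG = dG0' + RT * ln(Q) / 1000
dG = -26.8 + 8.314 * 310 * ln(53.4) / 1000
dG = -16.5478 kJ/mol

-16.5478 kJ/mol


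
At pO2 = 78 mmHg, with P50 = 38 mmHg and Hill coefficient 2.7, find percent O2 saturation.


Y = pO2^n / (P50^n + pO2^n)
Y = 78^2.7 / (38^2.7 + 78^2.7)
Y = 87.45%

87.45%


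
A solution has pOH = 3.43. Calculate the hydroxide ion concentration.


[OH-] = 10^(-pOH)
[OH-] = 10^(-3.43)
[OH-] = 3.715e-04 M

3.715e-04 M


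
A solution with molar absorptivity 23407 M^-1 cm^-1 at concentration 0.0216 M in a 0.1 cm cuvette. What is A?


A = epsilon * c * l
A = 23407 * 0.0216 * 0.1
A = 50.5591

50.5591


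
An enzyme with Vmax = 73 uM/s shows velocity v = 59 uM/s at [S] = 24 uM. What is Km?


Km = [S] * (Vmax - v) / v
Km = 24 * (73 - 59) / 59
Km = 5.6949 uM

5.6949 uM


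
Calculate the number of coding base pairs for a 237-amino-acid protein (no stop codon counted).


Each amino acid = 1 codon = 3 bp
bp = 237 * 3 = 711 bp

711 bp


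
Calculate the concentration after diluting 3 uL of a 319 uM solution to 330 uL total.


C2 = C1 * V1 / V2
C2 = 319 * 3 / 330
C2 = 2.9 uM

2.9 uM


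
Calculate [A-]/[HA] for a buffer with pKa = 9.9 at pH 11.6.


[A-]/[HA] = 10^(pH - pKa)
= 10^(11.6 - 9.9)
= 50.1187

50.1187


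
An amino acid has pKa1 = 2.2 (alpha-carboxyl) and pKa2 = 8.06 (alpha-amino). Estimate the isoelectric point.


pI = (pKa1 + pKa2) / 2
pI = (2.2 + 8.06) / 2
pI = 5.13

5.13


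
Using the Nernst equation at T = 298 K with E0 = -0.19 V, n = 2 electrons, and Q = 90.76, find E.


E = E0 - (RT/nF) * ln(Q)
E = -0.19 - (8.314 * 298 / (2 * 96485)) * ln(90.76)
E = -0.2479 V

-0.2479 V


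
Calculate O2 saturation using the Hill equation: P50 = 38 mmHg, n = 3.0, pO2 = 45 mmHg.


Y = pO2^n / (P50^n + pO2^n)
Y = 45^3.0 / (38^3.0 + 45^3.0)
Y = 62.42%

62.42%


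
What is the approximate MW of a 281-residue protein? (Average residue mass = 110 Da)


MW = n_residues * 110 Da
MW = 281 * 110
MW = 30910 Da

30910 Da


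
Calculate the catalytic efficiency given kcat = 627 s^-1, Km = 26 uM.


Catalytic efficiency = kcat / Km
= 627 / 26
= 24.1154 uM^-1*s^-1

24.1154 uM^-1*s^-1


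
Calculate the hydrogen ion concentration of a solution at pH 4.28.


[H+] = 10^(-pH)
[H+] = 10^(-4.28)
[H+] = 5.248e-05 M

5.248e-05 M


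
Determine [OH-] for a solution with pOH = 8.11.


[OH-] = 10^(-pOH)
[OH-] = 10^(-8.11)
[OH-] = 7.762e-09 M

7.762e-09 M


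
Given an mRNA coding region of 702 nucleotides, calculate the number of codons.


codons = nucleotides / 3
codons = 702 / 3 = 234

234


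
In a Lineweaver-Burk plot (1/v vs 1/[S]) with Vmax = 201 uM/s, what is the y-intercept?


y-intercept = 1/Vmax
= 1/201
= 0.005 s/uM

0.005 s/uM


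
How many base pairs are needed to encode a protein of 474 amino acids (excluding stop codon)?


Each amino acid = 1 codon = 3 bp
bp = 474 * 3 = 1422 bp

1422 bp


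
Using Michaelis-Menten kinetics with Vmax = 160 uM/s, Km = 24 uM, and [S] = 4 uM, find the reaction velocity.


v = Vmax * [S] / (Km + [S])
v = 160 * 4 / (24 + 4)
v = 22.8571 uM/s

22.8571 uM/s


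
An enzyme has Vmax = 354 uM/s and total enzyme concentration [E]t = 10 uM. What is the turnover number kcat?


kcat = Vmax / [E]t
kcat = 354 / 10
kcat = 35.4 s^-1

35.4 s^-1


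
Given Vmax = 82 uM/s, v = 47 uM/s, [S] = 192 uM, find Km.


Km = [S] * (Vmax - v) / v
Km = 192 * (82 - 47) / 47
Km = 142.9787 uM

142.9787 uM


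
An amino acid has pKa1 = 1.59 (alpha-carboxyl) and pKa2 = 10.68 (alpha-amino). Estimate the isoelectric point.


pI = (pKa1 + pKa2) / 2
pI = (1.59 + 10.68) / 2
pI = 6.135

6.135


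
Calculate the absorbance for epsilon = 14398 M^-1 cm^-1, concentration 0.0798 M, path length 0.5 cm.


A = epsilon * c * l
A = 14398 * 0.0798 * 0.5
A = 574.4802

574.4802


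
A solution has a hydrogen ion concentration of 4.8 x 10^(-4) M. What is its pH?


pH = -log10([H+])
pH = -log10(4.8 x 10^(-4))
pH = 3.3188

3.3188


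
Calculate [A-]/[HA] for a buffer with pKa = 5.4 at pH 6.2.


[A-]/[HA] = 10^(pH - pKa)
= 10^(6.2 - 5.4)
= 6.3096

6.3096


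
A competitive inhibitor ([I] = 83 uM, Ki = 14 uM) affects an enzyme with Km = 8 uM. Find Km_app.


Km_app = Km * (1 + [I]/Ki)
Km_app = 8 * (1 + 83/14)
Km_app = 55.4286 uM

55.4286 uM


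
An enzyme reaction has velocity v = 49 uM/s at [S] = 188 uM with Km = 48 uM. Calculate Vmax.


Vmax = v * (Km + [S]) / [S]
Vmax = 49 * (48 + 188) / 188
Vmax = 61.5106 uM/s

61.5106 uM/s


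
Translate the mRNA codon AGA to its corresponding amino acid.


Standard genetic code lookup.
Codon AGA -> Arg

Arg


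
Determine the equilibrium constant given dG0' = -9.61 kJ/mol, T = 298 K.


Keq = exp(-dG0 * 1000 / (R * T))
Keq = exp(-(-9.61) * 1000 / (8.314 * 298))
Keq = 48.366

48.366


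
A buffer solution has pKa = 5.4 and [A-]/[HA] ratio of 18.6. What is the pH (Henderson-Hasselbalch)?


pH = pKa + log10([A-]/[HA])
pH = 5.4 + log10(18.6)
pH = 6.6695

6.6695


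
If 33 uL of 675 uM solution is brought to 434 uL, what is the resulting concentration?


C2 = C1 * V1 / V2
C2 = 675 * 33 / 434
C2 = 51.3249 uM

51.3249 uM


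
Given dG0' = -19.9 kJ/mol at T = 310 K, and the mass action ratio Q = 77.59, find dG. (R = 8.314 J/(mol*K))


dG = dG0' + RT * ln(Q) / 1000
dG = -19.9 + 8.314 * 310 * ln(77.59) / 1000
dG = -8.6849 kJ/mol

-8.6849 kJ/mol


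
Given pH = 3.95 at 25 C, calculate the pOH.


pOH = 14 - pH
pOH = 14 - 3.95
pOH = 10.05

10.05


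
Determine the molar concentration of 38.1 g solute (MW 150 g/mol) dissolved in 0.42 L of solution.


C = (mass / MW) / volume
C = (38.1 / 150) / 0.42
C = 0.6048 M

0.6048 M


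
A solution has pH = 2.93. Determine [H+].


[H+] = 10^(-pH)
[H+] = 10^(-2.93)
[H+] = 0.0012 M

0.0012 M


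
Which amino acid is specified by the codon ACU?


Standard genetic code lookup.
Codon ACU -> Thr

Thr


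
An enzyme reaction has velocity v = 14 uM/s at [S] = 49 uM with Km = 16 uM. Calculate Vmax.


Vmax = v * (Km + [S]) / [S]
Vmax = 14 * (16 + 49) / 49
Vmax = 18.5714 uM/s

18.5714 uM/s


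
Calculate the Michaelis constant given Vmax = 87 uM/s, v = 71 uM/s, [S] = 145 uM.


Km = [S] * (Vmax - v) / v
Km = 145 * (87 - 71) / 71
Km = 32.6761 uM

32.6761 uM


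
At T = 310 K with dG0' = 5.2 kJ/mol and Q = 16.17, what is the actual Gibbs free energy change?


dG = dG0' + RT * ln(Q) / 1000
dG = 5.2 + 8.314 * 310 * ln(16.17) / 1000
dG = 12.3731 kJ/mol

12.3731 kJ/mol


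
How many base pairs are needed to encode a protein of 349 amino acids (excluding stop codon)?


Each amino acid = 1 codon = 3 bp
bp = 349 * 3 = 1047 bp

1047 bp


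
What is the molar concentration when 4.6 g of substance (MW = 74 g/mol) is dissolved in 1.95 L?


C = (mass / MW) / volume
C = (4.6 / 74) / 1.95
C = 0.0319 M

0.0319 M


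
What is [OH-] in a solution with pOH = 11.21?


[OH-] = 10^(-pOH)
[OH-] = 10^(-11.21)
[OH-] = 6.166e-12 M

6.166e-12 M


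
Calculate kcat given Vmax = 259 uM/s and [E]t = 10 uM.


kcat = Vmax / [E]t
kcat = 259 / 10
kcat = 25.9 s^-1

25.9 s^-1


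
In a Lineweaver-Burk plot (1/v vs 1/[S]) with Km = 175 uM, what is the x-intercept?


x-intercept = -1/Km
= -1/175
= -0.0057 1/uM

-0.0057 1/uM


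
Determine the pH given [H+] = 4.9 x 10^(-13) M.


pH = -log10([H+])
pH = -log10(4.9 x 10^(-13))
pH = 12.3098

12.3098


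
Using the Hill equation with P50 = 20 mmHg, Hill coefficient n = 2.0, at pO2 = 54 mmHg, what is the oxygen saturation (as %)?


Y = pO2^n / (P50^n + pO2^n)
Y = 54^2.0 / (20^2.0 + 54^2.0)
Y = 87.94%

87.94%


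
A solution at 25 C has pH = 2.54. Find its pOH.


pOH = 14 - pH
pOH = 14 - 2.54
pOH = 11.46

11.46


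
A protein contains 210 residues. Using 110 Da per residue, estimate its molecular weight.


MW = n_residues * 110 Da
MW = 210 * 110
MW = 23100 Da

23100 Da


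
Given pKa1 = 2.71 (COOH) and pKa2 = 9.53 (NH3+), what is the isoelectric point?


pI = (pKa1 + pKa2) / 2
pI = (2.71 + 9.53) / 2
pI = 6.12

6.12


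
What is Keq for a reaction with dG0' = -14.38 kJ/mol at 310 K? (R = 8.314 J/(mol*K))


Keq = exp(-dG0 * 1000 / (R * T))
Keq = exp(-(-14.38) * 1000 / (8.314 * 310))
Keq = 264.9115

264.9115


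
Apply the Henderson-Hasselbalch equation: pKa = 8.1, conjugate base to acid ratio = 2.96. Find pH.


pH = pKa + log10([A-]/[HA])
pH = 8.1 + log10(2.96)
pH = 8.5713

8.5713


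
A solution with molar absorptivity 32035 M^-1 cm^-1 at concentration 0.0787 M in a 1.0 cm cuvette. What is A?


A = epsilon * c * l
A = 32035 * 0.0787 * 1.0
A = 2521.1545

2521.1545


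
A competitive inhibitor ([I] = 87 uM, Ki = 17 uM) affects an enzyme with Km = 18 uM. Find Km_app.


Km_app = Km * (1 + [I]/Ki)
Km_app = 18 * (1 + 87/17)
Km_app = 110.1176 uM

110.1176 uM


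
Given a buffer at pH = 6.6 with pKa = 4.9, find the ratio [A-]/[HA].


[A-]/[HA] = 10^(pH - pKa)
= 10^(6.6 - 4.9)
= 50.1187

50.1187


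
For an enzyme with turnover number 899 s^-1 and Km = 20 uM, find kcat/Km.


Catalytic efficiency = kcat / Km
= 899 / 20
= 44.95 uM^-1*s^-1

44.95 uM^-1*s^-1


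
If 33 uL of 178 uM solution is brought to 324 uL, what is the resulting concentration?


C2 = C1 * V1 / V2
C2 = 178 * 33 / 324
C2 = 18.1296 uM

18.1296 uM


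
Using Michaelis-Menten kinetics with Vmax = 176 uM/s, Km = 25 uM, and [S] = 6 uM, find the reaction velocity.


v = Vmax * [S] / (Km + [S])
v = 176 * 6 / (25 + 6)
v = 34.0645 uM/s

34.0645 uM/s


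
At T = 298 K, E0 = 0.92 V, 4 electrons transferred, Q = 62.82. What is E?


E = E0 - (RT/nF) * ln(Q)
E = 0.92 - (8.314 * 298 / (4 * 96485)) * ln(62.82)
E = 0.8934 V

0.8934 V


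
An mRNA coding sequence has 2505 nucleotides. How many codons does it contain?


codons = nucleotides / 3
codons = 2505 / 3 = 835

835


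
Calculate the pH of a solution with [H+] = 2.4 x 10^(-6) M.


pH = -log10([H+])
pH = -log10(2.4 x 10^(-6))
pH = 5.6198

5.6198


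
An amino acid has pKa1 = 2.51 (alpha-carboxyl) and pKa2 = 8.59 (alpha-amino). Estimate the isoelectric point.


pI = (pKa1 + pKa2) / 2
pI = (2.51 + 8.59) / 2
pI = 5.55

5.55


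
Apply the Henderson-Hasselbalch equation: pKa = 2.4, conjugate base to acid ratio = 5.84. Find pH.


pH = pKa + log10([A-]/[HA])
pH = 2.4 + log10(5.84)
pH = 3.1664

3.1664


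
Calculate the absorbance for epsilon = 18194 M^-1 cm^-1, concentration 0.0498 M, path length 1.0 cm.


A = epsilon * c * l
A = 18194 * 0.0498 * 1.0
A = 906.0612

906.0612


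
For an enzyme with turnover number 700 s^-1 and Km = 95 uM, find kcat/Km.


Catalytic efficiency = kcat / Km
= 700 / 95
= 7.3684 uM^-1*s^-1

7.3684 uM^-1*s^-1


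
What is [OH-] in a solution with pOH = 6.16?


[OH-] = 10^(-pOH)
[OH-] = 10^(-6.16)
[OH-] = 6.918e-07 M

6.918e-07 M


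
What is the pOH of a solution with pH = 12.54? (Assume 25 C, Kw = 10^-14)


pOH = 14 - pH
pOH = 14 - 12.54
pOH = 1.46

1.46


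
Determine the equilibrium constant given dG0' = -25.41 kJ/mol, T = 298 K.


Keq = exp(-dG0 * 1000 / (R * T))
Keq = exp(-(-25.41) * 1000 / (8.314 * 298))
Keq = 28452.995

28452.995


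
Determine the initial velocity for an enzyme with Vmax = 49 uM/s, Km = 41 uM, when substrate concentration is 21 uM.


v = Vmax * [S] / (Km + [S])
v = 49 * 21 / (41 + 21)
v = 16.5968 uM/s

16.5968 uM/s


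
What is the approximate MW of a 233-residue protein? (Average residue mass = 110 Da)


MW = n_residues * 110 Da
MW = 233 * 110
MW = 25630 Da

25630 Da


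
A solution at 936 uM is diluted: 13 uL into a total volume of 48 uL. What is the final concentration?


C2 = C1 * V1 / V2
C2 = 936 * 13 / 48
C2 = 253.5 uM

253.5 uM


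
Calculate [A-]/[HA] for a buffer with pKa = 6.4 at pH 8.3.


[A-]/[HA] = 10^(pH - pKa)
= 10^(8.3 - 6.4)
= 79.4328

79.4328


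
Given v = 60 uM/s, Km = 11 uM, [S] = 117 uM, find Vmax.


Vmax = v * (Km + [S]) / [S]
Vmax = 60 * (11 + 117) / 117
Vmax = 65.641 uM/s

65.641 uM/s


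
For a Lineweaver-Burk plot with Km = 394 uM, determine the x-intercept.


x-intercept = -1/Km
= -1/394
= -0.0025 1/uM

-0.0025 1/uM


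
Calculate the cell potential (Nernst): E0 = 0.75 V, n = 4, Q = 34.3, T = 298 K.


E = E0 - (RT/nF) * ln(Q)
E = 0.75 - (8.314 * 298 / (4 * 96485)) * ln(34.3)
E = 0.7273 V

0.7273 V


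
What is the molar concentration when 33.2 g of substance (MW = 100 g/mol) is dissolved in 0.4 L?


C = (mass / MW) / volume
C = (33.2 / 100) / 0.4
C = 0.83 M

0.83 M


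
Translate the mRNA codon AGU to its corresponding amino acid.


Standard genetic code lookup.
Codon AGU -> Ser

Ser


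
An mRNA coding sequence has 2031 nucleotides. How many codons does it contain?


codons = nucleotides / 3
codons = 2031 / 3 = 677

677


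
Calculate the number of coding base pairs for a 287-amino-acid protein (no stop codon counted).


Each amino acid = 1 codon = 3 bp
bp = 287 * 3 = 861 bp

861 bp


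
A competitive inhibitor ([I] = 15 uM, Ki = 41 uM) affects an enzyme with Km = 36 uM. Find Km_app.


Km_app = Km * (1 + [I]/Ki)
Km_app = 36 * (1 + 15/41)
Km_app = 49.1707 uM

49.1707 uM


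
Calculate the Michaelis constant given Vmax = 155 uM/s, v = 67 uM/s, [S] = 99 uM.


Km = [S] * (Vmax - v) / v
Km = 99 * (155 - 67) / 67
Km = 130.0299 uM

130.0299 uM


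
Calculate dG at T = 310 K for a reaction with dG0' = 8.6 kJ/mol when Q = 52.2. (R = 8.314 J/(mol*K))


dG = dG0' + RT * ln(Q) / 1000
dG = 8.6 + 8.314 * 310 * ln(52.2) / 1000
dG = 18.7936 kJ/mol

18.7936 kJ/mol


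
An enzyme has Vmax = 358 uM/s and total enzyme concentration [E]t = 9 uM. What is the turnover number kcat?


kcat = Vmax / [E]t
kcat = 358 / 9
kcat = 39.7778 s^-1

39.7778 s^-1


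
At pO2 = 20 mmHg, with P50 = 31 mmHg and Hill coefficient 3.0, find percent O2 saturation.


Y = pO2^n / (P50^n + pO2^n)
Y = 20^3.0 / (31^3.0 + 20^3.0)
Y = 21.17%

21.17%


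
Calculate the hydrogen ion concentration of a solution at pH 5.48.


[H+] = 10^(-pH)
[H+] = 10^(-5.48)
[H+] = 3.311e-06 M

3.311e-06 M


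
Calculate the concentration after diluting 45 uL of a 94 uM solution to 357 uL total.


C2 = C1 * V1 / V2
C2 = 94 * 45 / 357
C2 = 11.8487 uM

11.8487 uM


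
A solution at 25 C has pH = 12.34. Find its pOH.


pOH = 14 - pH
pOH = 14 - 12.34
pOH = 1.66

1.66


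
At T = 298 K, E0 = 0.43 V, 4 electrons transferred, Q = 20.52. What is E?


E = E0 - (RT/nF) * ln(Q)
E = 0.43 - (8.314 * 298 / (4 * 96485)) * ln(20.52)
E = 0.4106 V

0.4106 V


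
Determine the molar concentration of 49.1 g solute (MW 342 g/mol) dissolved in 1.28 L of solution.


C = (mass / MW) / volume
C = (49.1 / 342) / 1.28
C = 0.1122 M

0.1122 M


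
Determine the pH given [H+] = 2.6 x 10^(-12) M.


pH = -log10([H+])
pH = -log10(2.6 x 10^(-12))
pH = 11.585

11.585


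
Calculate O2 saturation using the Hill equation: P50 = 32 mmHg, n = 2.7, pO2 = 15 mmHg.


Y = pO2^n / (P50^n + pO2^n)
Y = 15^2.7 / (32^2.7 + 15^2.7)
Y = 11.45%

11.45%


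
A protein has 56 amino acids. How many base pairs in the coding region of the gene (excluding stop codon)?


Each amino acid = 1 codon = 3 bp
bp = 56 * 3 = 168 bp

168 bp


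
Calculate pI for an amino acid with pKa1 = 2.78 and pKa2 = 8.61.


pI = (pKa1 + pKa2) / 2
pI = (2.78 + 8.61) / 2
pI = 5.695

5.695


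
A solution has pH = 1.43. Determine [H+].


[H+] = 10^(-pH)
[H+] = 10^(-1.43)
[H+] = 0.0372 M

0.0372 M


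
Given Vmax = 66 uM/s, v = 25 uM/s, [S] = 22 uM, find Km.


Km = [S] * (Vmax - v) / v
Km = 22 * (66 - 25) / 25
Km = 36.08 uM

36.08 uM


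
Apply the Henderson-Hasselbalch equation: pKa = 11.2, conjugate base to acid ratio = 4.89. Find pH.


pH = pKa + log10([A-]/[HA])
pH = 11.2 + log10(4.89)
pH = 11.8893

11.8893


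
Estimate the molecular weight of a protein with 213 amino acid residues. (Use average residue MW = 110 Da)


MW = n_residues * 110 Da
MW = 213 * 110
MW = 23430 Da

23430 Da


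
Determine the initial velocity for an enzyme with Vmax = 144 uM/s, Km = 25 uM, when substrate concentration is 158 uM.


v = Vmax * [S] / (Km + [S])
v = 144 * 158 / (25 + 158)
v = 124.3279 uM/s

124.3279 uM/s


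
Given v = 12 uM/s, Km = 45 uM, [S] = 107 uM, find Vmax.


Vmax = v * (Km + [S]) / [S]
Vmax = 12 * (45 + 107) / 107
Vmax = 17.0467 uM/s

17.0467 uM/s


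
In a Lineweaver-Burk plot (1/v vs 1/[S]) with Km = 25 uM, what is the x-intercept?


x-intercept = -1/Km
= -1/25
= -0.04 1/uM

-0.04 1/uM


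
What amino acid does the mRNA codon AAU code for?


Standard genetic code lookup.
Codon AAU -> Asn

Asn


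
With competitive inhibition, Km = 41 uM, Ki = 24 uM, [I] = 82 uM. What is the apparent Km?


Km_app = Km * (1 + [I]/Ki)
Km_app = 41 * (1 + 82/24)
Km_app = 181.0833 uM

181.0833 uM


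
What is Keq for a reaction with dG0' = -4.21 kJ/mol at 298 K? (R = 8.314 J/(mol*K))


Keq = exp(-dG0 * 1000 / (R * T))
Keq = exp(-(-4.21) * 1000 / (8.314 * 298))
Keq = 5.4698

5.4698


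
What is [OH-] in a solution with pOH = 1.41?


[OH-] = 10^(-pOH)
[OH-] = 10^(-1.41)
[OH-] = 0.0389 M

0.0389 M


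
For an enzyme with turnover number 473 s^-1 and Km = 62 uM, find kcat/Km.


Catalytic efficiency = kcat / Km
= 473 / 62
= 7.629 uM^-1*s^-1

7.629 uM^-1*s^-1


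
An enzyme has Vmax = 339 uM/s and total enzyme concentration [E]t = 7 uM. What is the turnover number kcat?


kcat = Vmax / [E]t
kcat = 339 / 7
kcat = 48.4286 s^-1

48.4286 s^-1


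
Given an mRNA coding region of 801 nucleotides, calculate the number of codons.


codons = nucleotides / 3
codons = 801 / 3 = 267

267


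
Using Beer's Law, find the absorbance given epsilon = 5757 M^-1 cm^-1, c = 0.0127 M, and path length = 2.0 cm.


A = epsilon * c * l
A = 5757 * 0.0127 * 2.0
A = 146.2278

146.2278


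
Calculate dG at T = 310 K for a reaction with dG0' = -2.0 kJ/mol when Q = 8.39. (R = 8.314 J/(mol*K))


dG = dG0' + RT * ln(Q) / 1000
dG = -2.0 + 8.314 * 310 * ln(8.39) / 1000
dG = 3.4821 kJ/mol

3.4821 kJ/mol


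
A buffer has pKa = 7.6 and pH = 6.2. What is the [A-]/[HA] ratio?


[A-]/[HA] = 10^(pH - pKa)
= 10^(6.2 - 7.6)
= 0.0398

0.0398


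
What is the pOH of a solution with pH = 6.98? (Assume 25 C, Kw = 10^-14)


pOH = 14 - pH
pOH = 14 - 6.98
pOH = 7.02

7.02


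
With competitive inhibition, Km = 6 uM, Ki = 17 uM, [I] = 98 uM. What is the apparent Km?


Km_app = Km * (1 + [I]/Ki)
Km_app = 6 * (1 + 98/17)
Km_app = 40.5882 uM

40.5882 uM


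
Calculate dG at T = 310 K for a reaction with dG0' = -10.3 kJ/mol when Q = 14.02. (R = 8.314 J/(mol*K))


dG = dG0' + RT * ln(Q) / 1000
dG = -10.3 + 8.314 * 310 * ln(14.02) / 1000
dG = -3.4946 kJ/mol

-3.4946 kJ/mol


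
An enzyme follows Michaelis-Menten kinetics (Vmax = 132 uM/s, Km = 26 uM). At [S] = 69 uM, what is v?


v = Vmax * [S] / (Km + [S])
v = 132 * 69 / (26 + 69)
v = 95.8737 uM/s

95.8737 uM/s


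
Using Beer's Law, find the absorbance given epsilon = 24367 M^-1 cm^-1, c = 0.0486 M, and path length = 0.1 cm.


A = epsilon * c * l
A = 24367 * 0.0486 * 0.1
A = 118.4236

118.4236


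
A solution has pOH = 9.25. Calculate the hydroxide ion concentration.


[OH-] = 10^(-pOH)
[OH-] = 10^(-9.25)
[OH-] = 5.623e-10 M

5.623e-10 M


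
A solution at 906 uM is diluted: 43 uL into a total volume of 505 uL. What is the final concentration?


C2 = C1 * V1 / V2
C2 = 906 * 43 / 505
C2 = 77.1446 uM

77.1446 uM


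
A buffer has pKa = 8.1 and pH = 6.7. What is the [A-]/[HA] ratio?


[A-]/[HA] = 10^(pH - pKa)
= 10^(6.7 - 8.1)
= 0.0398

0.0398


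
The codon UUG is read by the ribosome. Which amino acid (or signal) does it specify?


Standard genetic code lookup.
Codon UUG -> Leu

Leu


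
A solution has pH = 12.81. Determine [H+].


[H+] = 10^(-pH)
[H+] = 10^(-12.81)
[H+] = 1.549e-13 M

1.549e-13 M
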